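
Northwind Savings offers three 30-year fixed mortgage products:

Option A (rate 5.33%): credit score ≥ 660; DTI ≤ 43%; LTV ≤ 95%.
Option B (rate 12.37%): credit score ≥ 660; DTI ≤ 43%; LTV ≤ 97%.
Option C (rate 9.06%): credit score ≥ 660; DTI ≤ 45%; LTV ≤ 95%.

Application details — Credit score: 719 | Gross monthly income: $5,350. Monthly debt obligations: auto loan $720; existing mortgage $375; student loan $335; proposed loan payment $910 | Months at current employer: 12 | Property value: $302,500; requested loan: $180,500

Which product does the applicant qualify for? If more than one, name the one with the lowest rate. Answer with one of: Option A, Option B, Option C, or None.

Total debts = (720 + 375 + 335 + 910) = 2,340; DTI = 2,340/5,350 = 43.7%.
LTV = 180,500/302,500 = 59.7%.
Option A: score 719 ≥ 660; DTI 43.7% > 43%; LTV 59.7% ≤ 95% → does not qualify.
Option B: score 719 ≥ 660; DTI 43.7% > 43%; LTV 59.7% ≤ 97% → does not qualify.
Option C: score 719 ≥ 660; DTI 43.7% ≤ 45%; LTV 59.7% ≤ 95% → qualifies.

Option C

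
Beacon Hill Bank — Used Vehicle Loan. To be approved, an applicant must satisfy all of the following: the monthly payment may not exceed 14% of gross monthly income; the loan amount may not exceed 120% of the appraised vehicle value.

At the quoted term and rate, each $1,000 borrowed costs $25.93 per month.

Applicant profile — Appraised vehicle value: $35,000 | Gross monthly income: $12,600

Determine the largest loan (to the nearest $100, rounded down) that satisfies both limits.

Payment cap: 14% × $12,600 = $1,764/month.
At $25.93 per $1,000, that supports 1,764/25.93 × 1,000 ≈ $68,029 → $68,000.
LTV cap: 120% × $35,000 = $42,000 → $42,000.
Binding constraint: loan-to-value.

$42,000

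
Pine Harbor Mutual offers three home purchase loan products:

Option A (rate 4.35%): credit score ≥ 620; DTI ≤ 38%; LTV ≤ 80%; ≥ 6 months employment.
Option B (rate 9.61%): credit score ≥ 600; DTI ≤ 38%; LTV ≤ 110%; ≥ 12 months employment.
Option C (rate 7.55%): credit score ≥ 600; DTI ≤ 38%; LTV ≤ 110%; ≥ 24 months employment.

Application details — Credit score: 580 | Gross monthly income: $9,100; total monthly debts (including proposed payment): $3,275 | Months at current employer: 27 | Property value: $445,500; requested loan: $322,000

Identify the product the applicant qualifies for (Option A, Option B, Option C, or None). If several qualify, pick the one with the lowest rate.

DTI = 3,275/9,100 = 36%.
LTV = 322,000/445,500 = 72.3%.
Option A: score 580 < 620; DTI 36% ≤ 38%; LTV 72.3% ≤ 80%; employment 27 ≥ 6 mo → does not qualify.
Option B: score 580 < 600; DTI 36% ≤ 38%; LTV 72.3% ≤ 110%; employment 27 ≥ 12 mo → does not qualify.
Option C: score 580 < 600; DTI 36% ≤ 38%; LTV 72.3% ≤ 110%; employment 27 ≥ 24 mo → does not qualify.

None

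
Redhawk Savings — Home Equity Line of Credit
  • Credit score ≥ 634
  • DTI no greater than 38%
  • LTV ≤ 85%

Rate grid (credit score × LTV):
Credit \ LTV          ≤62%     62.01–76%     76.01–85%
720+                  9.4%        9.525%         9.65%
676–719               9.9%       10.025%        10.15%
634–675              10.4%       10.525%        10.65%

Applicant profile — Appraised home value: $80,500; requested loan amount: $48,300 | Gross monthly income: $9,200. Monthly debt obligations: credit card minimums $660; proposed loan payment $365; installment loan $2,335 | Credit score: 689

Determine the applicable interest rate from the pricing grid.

Credit score 689 ≥ 634; Total monthly debts = (660 + 365 + 2,335) = 3,360. DTI: 3,360 ÷ 9,200 = 36.5%, within the 38% cap
LTV = 48,300/80,500 = 60% ≤ 85%
Score 689 is in the 676–719 band; LTV 60% is in the ≤62% band → 9.9%.

9.9%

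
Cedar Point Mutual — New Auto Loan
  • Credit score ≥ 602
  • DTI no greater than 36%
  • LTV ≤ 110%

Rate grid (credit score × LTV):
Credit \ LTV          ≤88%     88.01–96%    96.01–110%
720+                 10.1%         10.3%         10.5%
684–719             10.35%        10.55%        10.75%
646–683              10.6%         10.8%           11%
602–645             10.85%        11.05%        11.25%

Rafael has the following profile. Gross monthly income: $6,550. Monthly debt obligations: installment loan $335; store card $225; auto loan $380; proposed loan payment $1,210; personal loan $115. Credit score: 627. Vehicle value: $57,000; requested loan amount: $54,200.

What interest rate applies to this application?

Credit score 627 ≥ 602; Total monthly debts = (335 + 225 + 380 + 1,210 + 115) = 2,265. Debt-to-income = 2,265/6,550 = 34.6% — meets 36% limit
LTV: 54,200 ÷ 57,000 = 95.1%, within 110% cap
Score 627 is in the 602–645 band; LTV 95.1% is in the 88.01–96% band → 11.05%.

11.05%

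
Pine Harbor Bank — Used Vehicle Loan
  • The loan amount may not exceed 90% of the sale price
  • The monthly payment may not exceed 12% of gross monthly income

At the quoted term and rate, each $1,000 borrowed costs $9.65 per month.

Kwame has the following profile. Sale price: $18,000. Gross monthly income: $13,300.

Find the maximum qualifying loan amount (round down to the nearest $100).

$16,200

Payment cap: 12% × $13,300 = $1,596/month.
At $9.65 per $1,000, that supports 1,596/9.65 × 1,000 ≈ $165,388 → $165,300.
LTV cap: 90% × $18,000 = $16,200 → $16,200.
Binding constraint: loan-to-value.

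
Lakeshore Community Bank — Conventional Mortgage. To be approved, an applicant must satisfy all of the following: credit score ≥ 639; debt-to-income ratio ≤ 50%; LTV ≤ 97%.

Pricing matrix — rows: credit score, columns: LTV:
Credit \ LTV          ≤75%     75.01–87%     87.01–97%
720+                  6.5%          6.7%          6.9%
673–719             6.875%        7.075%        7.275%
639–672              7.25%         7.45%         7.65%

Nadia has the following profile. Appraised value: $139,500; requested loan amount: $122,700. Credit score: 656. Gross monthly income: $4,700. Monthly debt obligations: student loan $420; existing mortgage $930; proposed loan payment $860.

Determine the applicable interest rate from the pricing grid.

7.65%

Credit score 656 ≥ 639; Total monthly debts = (420 + 930 + 860) = 2,210. Debt-to-income = 2,210/4,700 = 47% — meets 50% limit
LTV = 122,700/139,500 = 88% ≤ 97%
Credit 656 → row 639–672; LTV 88% → column 87.01–97%. Grid cell → 7.65%.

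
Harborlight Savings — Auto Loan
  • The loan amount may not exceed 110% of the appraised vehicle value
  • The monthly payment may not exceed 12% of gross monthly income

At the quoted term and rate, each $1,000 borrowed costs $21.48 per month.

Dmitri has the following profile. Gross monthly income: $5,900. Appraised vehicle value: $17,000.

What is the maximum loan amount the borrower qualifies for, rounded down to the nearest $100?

$18,700

Payment cap: 12% × $5,900 = $708/month.
At $21.48 per $1,000, that supports 708/21.48 × 1,000 ≈ $32,960 → $32,900.
LTV cap: 110% × $17,000 = $18,700 → $18,700.
Binding constraint: loan-to-value.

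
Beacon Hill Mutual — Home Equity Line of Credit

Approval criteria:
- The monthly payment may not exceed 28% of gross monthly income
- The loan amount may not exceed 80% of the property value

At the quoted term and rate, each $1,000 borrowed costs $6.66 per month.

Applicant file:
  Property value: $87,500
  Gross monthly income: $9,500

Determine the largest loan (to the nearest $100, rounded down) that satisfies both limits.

Payment cap: 28% × $9,500 = $2,660/month.
At $6.66 per $1,000, that supports 2,660/6.66 × 1,000 ≈ $399,399 → $399,300.
LTV cap: 80% × $87,500 = $70,000 → $70,000.
Binding constraint: loan-to-value.

$70,000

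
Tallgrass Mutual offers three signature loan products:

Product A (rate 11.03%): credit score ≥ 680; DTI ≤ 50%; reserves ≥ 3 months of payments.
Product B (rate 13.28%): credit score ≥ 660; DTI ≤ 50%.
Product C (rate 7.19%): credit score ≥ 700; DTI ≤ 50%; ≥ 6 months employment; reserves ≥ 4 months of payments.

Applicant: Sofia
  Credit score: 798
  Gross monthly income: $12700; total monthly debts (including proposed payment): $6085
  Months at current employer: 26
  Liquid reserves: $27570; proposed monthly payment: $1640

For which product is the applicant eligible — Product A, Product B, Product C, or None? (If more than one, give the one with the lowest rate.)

DTI = 6,085/12,700 = 47.9%.
Reserves = 27,570/1,640 = 16.8 months.
Product A: score 798 ≥ 680; DTI 47.9% ≤ 50%; reserves 16.8 ≥ 3 mo → qualifies.
Product B: score 798 ≥ 660; DTI 47.9% ≤ 50% → qualifies.
Product C: score 798 ≥ 700; DTI 47.9% ≤ 50%; employment 26 ≥ 6 mo; reserves 16.8 ≥ 4 mo → qualifies.
Qualifying: Product A, Product B, Product C. Lowest rate is 7.19% → Product C.

Product C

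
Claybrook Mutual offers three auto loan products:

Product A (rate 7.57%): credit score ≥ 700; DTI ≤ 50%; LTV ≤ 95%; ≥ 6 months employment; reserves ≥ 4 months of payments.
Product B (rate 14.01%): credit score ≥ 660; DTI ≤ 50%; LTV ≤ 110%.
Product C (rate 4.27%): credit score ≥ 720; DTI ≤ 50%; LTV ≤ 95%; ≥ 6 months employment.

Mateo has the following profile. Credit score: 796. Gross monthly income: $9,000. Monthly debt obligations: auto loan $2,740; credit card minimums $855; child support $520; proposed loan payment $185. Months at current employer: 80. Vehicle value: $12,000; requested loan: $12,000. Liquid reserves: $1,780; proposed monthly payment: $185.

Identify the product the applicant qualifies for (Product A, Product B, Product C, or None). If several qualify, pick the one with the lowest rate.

Total debts = (2,740 + 855 + 520 + 185) = 4,300; DTI = 4,300/9,000 = 47.8%.
LTV = 12,000/12,000 = 100%.
Reserves = 1,780/185 = 9.6 months.
Product A: score 796 ≥ 700; DTI 47.8% ≤ 50%; LTV 100% > 95%; employment 80 ≥ 6 mo; reserves 9.6 ≥ 4 mo → does not qualify.
Product B: score 796 ≥ 660; DTI 47.8% ≤ 50%; LTV 100% ≤ 110% → qualifies.
Product C: score 796 ≥ 720; DTI 47.8% ≤ 50%; LTV 100% > 95%; employment 80 ≥ 6 mo → does not qualify.

Product B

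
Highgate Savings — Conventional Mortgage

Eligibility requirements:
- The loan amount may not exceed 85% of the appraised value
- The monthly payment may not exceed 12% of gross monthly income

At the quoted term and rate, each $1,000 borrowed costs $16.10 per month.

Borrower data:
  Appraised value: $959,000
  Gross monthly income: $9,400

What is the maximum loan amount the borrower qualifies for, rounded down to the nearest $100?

$70,000

Payment cap: 12% × $9,400 = $1,128/month.
At $16.10 per $1,000, that supports 1,128/16.10 × 1,000 ≈ $70,062 → $70,000.
LTV cap: 85% × $959,000 = $815,150 → $815,100.
Binding constraint: payment-to-income.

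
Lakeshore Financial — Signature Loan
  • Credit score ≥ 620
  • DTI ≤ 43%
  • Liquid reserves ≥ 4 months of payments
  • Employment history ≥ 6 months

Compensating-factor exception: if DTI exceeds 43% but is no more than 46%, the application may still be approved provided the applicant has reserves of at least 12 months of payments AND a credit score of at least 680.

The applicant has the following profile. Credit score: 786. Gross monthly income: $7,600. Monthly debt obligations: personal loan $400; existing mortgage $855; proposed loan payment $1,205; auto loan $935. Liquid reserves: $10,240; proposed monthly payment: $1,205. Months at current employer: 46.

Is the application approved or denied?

Credit score 786 ≥ 620 (meets base)
Total debts = (400 + 855 + 1,205 + 935) = 3,395. DTI: 3,395 ÷ 7,600 = 44.7%, over the 43% base limit.
Reserves = 10,240/1,205 = 8.5 months ≥ 4
Employment 46 ≥ 6 months
44.7% falls in the override range (43%–46%), so the compensating-factor test applies.
Override check — reserves: 8.5 mo (short of 12); score: 786 (ok).
Compensating-factor requirement not fully met.

Denied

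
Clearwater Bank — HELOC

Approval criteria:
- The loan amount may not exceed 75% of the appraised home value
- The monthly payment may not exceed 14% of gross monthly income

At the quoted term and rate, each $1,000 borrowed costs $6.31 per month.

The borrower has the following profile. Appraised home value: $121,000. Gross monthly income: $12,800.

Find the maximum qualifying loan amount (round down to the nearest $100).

$90,700

Payment cap: 14% × $12,800 = $1,792/month.
At $6.31 per $1,000, that supports 1,792/6.31 × 1,000 ≈ $283,993 → $283,900.
LTV cap: 75% × $121,000 = $90,750 → $90,700.
Binding constraint: loan-to-value.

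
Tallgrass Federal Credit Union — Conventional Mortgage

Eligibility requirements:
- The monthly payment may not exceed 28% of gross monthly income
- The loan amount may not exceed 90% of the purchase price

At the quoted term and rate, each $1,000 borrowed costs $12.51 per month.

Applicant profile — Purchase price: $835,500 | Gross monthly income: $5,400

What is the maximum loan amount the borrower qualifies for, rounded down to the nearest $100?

Payment cap: 28% × $5,400 = $1,512/month.
At $12.51 per $1,000, that supports 1,512/12.51 × 1,000 ≈ $120,863 → $120,800.
LTV cap: 90% × $835,500 = $751,950 → $751,900.
Binding constraint: payment-to-income.

$120,800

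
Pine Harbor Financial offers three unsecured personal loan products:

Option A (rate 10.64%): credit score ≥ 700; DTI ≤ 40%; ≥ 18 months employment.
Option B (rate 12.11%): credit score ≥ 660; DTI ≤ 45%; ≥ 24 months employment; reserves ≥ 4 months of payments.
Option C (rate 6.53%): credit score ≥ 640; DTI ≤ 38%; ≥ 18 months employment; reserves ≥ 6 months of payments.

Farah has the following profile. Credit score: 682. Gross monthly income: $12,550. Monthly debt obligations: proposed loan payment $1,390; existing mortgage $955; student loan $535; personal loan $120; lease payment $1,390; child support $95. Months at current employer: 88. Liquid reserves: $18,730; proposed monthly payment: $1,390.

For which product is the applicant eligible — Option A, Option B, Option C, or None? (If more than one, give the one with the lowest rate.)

Option C

Total debts = (1,390 + 955 + 535 + 120 + 1,390 + 95) = 4,485; DTI = 4,485/12,550 = 35.7%.
Reserves = 18,730/1,390 = 13.5 months.
Option A: score 682 < 700; DTI 35.7% ≤ 40%; employment 88 ≥ 18 mo → does not qualify.
Option B: score 682 ≥ 660; DTI 35.7% ≤ 45%; employment 88 ≥ 24 mo; reserves 13.5 ≥ 4 mo → qualifies.
Option C: score 682 ≥ 640; DTI 35.7% ≤ 38%; employment 88 ≥ 18 mo; reserves 13.5 ≥ 6 mo → qualifies.
Qualifying: Option B, Option C. Lowest rate is 6.53% → Option C.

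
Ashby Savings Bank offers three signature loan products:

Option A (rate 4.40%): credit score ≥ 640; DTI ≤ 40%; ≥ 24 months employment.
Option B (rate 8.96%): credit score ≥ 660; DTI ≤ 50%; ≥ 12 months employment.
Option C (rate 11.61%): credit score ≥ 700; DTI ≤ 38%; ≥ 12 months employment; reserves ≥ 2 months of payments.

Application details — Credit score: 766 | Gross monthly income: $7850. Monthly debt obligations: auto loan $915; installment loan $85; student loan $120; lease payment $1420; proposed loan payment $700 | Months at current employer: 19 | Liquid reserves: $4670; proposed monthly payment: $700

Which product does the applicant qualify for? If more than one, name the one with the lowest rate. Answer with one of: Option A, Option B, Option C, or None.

Option B

Total debts = (915 + 85 + 120 + 1,420 + 700) = 3,240; DTI = 3,240/7,850 = 41.3%.
Reserves = 4,670/700 = 6.7 months.
Option A: score 766 ≥ 640; DTI 41.3% > 40%; employment 19 < 24 mo → does not qualify.
Option B: score 766 ≥ 660; DTI 41.3% ≤ 50%; employment 19 ≥ 12 mo → qualifies.
Option C: score 766 ≥ 700; DTI 41.3% > 38%; employment 19 ≥ 12 mo; reserves 6.7 ≥ 2 mo → does not qualify.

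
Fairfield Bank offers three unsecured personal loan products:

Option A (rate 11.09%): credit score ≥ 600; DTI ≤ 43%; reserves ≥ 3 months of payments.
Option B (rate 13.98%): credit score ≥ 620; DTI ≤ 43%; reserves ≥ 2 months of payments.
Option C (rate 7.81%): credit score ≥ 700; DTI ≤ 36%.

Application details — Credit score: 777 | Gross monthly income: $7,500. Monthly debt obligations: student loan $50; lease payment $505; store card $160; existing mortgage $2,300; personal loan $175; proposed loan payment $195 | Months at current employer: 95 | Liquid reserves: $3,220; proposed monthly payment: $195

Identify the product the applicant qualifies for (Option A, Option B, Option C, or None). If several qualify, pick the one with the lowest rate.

Total debts = (50 + 505 + 160 + 2,300 + 175 + 195) = 3,385; DTI = 3,385/7,500 = 45.1%.
Reserves = 3,220/195 = 16.5 months.
Option A: score 777 ≥ 600; DTI 45.1% > 43%; reserves 16.5 ≥ 3 mo → does not qualify.
Option B: score 777 ≥ 620; DTI 45.1% > 43%; reserves 16.5 ≥ 2 mo → does not qualify.
Option C: score 777 ≥ 700; DTI 45.1% > 36% → does not qualify.

None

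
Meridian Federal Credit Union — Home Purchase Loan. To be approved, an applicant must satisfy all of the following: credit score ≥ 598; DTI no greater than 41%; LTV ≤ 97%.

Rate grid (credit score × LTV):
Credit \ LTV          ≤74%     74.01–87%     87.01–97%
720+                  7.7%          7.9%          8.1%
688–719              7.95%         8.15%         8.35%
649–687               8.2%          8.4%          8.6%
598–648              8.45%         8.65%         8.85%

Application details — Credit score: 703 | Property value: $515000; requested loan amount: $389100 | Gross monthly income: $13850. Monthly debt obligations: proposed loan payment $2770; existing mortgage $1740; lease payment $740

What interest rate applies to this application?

8.15%

Credit score 703 ≥ 598; Total monthly debts = (2,770 + 1,740 + 740) = 5,250. DTI: 5,250 ÷ 13,850 = 37.9%, within the 41% cap
LTV = 389,100/515,000 = 75.6% ≤ 97%
Row: 703 falls in 688–719. Column: 75.6% falls in 74.01–87%. Rate = 8.15%.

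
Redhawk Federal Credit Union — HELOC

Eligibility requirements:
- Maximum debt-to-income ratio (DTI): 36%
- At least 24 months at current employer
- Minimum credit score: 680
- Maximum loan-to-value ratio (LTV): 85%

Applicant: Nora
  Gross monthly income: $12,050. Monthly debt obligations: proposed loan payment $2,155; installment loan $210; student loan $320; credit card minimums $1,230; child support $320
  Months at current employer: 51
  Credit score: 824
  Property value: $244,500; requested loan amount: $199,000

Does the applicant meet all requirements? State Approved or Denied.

Approved

Total monthly debts = (2,155 + 210 + 320 + 1,230 + 320) = 4,235. DTI = 4,235/12,050 = 35.1% ≤ 36%
Employment 51 ≥ 24 months
Credit score 824 ≥ 680 (meets)
LTV = 199,000/244,500 = 81.4% ≤ 85%
All criteria satisfied.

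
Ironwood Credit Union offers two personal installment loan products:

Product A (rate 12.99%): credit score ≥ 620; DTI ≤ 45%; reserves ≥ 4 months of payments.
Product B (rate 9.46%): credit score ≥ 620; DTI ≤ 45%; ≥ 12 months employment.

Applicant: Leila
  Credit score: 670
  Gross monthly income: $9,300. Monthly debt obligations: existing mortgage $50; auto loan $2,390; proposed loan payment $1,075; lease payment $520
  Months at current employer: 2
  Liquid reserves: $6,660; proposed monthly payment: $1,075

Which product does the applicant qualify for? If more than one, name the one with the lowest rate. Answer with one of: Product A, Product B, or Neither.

Product A

Total debts = (50 + 2,390 + 1,075 + 520) = 4,035; DTI = 4,035/9,300 = 43.4%.
Reserves = 6,660/1,075 = 6.2 months.
Product A: score 670 ≥ 620; DTI 43.4% ≤ 45%; reserves 6.2 ≥ 4 mo → qualifies.
Product B: score 670 ≥ 620; DTI 43.4% ≤ 45%; employment 2 < 12 mo → does not qualify.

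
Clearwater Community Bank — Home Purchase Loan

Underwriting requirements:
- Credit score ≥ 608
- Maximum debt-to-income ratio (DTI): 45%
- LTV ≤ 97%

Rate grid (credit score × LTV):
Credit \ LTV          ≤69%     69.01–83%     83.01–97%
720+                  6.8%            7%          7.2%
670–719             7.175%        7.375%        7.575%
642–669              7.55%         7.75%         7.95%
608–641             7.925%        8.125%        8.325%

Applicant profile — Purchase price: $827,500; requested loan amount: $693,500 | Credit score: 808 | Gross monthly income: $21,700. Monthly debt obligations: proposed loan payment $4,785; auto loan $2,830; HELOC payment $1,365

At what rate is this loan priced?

7.2%

Credit score 808 ≥ 608; Total monthly debts = (4,785 + 2,830 + 1,365) = 8,980. Debt-to-income = 8,980/21,700 = 41.4% — meets 45% limit
Loan-to-value = 693,500/827,500 = 83.8% — pass (97% max)
Score 808 is in the 720+ band; LTV 83.8% is in the 83.01–97% band → 7.2%.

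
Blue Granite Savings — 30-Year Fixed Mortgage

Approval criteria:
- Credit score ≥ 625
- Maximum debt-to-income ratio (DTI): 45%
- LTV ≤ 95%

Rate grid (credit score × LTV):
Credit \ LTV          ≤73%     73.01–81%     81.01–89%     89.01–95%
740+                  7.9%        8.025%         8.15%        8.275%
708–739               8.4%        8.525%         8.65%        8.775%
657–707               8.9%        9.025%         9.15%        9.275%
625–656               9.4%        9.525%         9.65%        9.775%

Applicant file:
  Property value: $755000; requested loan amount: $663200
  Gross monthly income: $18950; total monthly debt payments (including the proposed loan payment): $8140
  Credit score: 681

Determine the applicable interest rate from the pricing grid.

Credit score 681 ≥ 625; DTI: 8,140 ÷ 18,950 = 43%, within the 45% cap
LTV = 663,200/755,000 = 87.8% ≤ 95%
Credit 681 → row 657–707; LTV 87.8% → column 81.01–89%. Grid cell → 9.15%.

9.15%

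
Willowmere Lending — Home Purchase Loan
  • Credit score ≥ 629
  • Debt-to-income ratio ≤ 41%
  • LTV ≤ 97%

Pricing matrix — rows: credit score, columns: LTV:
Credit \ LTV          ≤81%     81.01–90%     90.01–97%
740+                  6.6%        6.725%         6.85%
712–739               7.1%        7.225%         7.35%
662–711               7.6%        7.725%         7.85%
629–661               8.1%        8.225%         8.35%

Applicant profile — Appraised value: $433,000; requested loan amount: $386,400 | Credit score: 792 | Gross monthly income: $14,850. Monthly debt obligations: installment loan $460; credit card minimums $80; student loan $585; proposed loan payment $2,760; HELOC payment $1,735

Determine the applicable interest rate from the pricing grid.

6.725%

Credit score 792 ≥ 629; Total monthly debts = (460 + 80 + 585 + 2,760 + 1,735) = 5,620. DTI = 5,620/14,850 = 37.8% ≤ 41%
LTV = 386,400/433,000 = 89.2% ≤ 97%
Row: 792 falls in 740+. Column: 89.2% falls in 81.01–90%. Rate = 6.725%.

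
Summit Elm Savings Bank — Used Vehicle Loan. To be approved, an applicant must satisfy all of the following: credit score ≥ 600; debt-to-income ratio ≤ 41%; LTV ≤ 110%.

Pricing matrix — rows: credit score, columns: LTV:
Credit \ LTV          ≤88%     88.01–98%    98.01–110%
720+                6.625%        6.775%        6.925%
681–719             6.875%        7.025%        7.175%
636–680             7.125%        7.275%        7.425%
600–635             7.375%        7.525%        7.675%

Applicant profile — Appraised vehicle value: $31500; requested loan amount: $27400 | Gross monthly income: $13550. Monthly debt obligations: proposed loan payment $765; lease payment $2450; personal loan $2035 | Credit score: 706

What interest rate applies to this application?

6.875%

Credit score 706 ≥ 600; Total monthly debts = (765 + 2,450 + 2,035) = 5,250. DTI = 5,250/13,550 = 38.7% ≤ 41%
LTV: 27,400 ÷ 31,500 = 87%, within 110% cap
Credit 706 → row 681–719; LTV 87% → column ≤88%. Grid cell → 6.875%.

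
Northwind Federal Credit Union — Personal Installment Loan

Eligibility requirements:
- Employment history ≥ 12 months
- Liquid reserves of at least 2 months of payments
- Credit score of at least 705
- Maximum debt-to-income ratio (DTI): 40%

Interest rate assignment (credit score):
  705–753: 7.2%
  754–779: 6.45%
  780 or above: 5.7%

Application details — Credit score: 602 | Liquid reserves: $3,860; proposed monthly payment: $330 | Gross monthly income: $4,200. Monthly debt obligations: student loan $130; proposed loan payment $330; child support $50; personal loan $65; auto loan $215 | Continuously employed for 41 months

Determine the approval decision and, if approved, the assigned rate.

Credit score 602 < 705 (below minimum)
Total monthly debts = (130 + 330 + 50 + 65 + 215) = 790. Debt-to-income = 790/4,200 = 18.8% — meets 40% limit
Employment 41 ≥ 12 months
Liquid reserves cover 3,860/330 = 11.7 months — ≥ 2 required
Not all requirements met → denied.

Denied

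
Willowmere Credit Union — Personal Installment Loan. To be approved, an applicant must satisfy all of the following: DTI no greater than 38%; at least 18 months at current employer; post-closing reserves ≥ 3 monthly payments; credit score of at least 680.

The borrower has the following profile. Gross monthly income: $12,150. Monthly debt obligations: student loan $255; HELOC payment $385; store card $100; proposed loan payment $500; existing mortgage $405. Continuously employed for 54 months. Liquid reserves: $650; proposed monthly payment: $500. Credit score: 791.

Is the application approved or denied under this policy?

Denied

Total monthly debts = (255 + 385 + 100 + 500 + 405) = 1,645. DTI: 1,645 ÷ 12,150 = 13.5%, within the 38% cap
Employment 54 ≥ 18 months
Reserves = 650/500 = 1.3 months < 3
Credit score 791 ≥ 680 (meets)
Fails on reserves.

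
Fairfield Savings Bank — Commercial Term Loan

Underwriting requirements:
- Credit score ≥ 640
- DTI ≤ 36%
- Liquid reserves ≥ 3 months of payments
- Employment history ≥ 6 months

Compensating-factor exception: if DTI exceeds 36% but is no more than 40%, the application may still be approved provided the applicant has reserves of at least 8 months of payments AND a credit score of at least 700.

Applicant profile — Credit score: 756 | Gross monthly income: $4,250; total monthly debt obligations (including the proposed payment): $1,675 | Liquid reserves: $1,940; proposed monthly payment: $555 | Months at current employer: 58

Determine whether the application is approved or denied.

Credit score 756 ≥ 640 (meets base)
DTI = 1,675/4,250 = 39.4% > 36% — standard DTI limit exceeded.
Liquid reserves cover 1,940/555 = 3.5 months — ≥ 3 required
Employment 58 ≥ 6 months
DTI 39.4% is within the 36%–40% exception band; checking compensating factors.
Override check — reserves: 3.5 mo (short of 8); score: 756 (ok).
Compensating-factor requirement not fully met.

Denied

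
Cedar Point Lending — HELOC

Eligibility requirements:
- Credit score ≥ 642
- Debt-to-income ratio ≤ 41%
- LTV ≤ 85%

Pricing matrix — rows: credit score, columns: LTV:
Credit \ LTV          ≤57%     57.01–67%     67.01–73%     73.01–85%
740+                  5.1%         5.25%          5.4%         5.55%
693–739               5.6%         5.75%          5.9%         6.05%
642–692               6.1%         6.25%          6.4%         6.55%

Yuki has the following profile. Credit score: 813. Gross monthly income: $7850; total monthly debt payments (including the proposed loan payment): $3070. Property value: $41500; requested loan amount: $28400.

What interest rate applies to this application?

5.4%

Credit score 813 ≥ 642; DTI = 3,070/7,850 = 39.1% ≤ 41%
Loan-to-value = 28,400/41,500 = 68.4% — pass (85% max)
Credit 813 → row 740+; LTV 68.4% → column 67.01–73%. Grid cell → 5.4%.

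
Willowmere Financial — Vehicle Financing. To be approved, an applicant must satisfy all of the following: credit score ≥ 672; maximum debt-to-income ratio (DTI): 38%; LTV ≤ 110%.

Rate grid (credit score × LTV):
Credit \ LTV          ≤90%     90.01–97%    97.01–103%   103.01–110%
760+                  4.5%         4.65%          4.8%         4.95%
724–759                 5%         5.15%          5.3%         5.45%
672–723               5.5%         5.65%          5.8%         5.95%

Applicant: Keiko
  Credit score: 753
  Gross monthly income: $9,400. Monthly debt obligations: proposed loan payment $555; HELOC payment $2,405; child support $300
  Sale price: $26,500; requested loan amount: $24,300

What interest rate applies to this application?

Credit score 753 ≥ 672; Total monthly debts = (555 + 2,405 + 300) = 3,260. DTI: 3,260 ÷ 9,400 = 34.7%, within the 38% cap
LTV = 24,300/26,500 = 91.7% ≤ 110%
Credit 753 → row 724–759; LTV 91.7% → column 90.01–97%. Grid cell → 5.15%.

5.15%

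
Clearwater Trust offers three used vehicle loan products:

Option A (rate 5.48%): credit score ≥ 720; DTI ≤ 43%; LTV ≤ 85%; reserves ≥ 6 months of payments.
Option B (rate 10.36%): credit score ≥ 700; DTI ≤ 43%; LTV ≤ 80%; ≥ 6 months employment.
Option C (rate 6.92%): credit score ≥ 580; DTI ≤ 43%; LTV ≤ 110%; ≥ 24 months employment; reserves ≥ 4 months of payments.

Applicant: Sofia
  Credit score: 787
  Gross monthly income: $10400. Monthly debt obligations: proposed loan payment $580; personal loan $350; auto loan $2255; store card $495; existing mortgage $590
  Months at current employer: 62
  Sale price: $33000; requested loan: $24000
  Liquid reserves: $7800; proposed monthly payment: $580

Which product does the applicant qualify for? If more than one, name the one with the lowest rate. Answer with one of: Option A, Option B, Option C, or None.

Total debts = (580 + 350 + 2,255 + 495 + 590) = 4,270; DTI = 4,270/10,400 = 41.1%.
LTV = 24,000/33,000 = 72.7%.
Reserves = 7,800/580 = 13.4 months.
Option A: score 787 ≥ 720; DTI 41.1% ≤ 43%; LTV 72.7% ≤ 85%; reserves 13.4 ≥ 6 mo → qualifies.
Option B: score 787 ≥ 700; DTI 41.1% ≤ 43%; LTV 72.7% ≤ 80%; employment 62 ≥ 6 mo → qualifies.
Option C: score 787 ≥ 580; DTI 41.1% ≤ 43%; LTV 72.7% ≤ 110%; employment 62 ≥ 24 mo; reserves 13.4 ≥ 4 mo → qualifies.
Qualifying: Option A, Option B, Option C. Lowest rate is 5.48% → Option A.

Option A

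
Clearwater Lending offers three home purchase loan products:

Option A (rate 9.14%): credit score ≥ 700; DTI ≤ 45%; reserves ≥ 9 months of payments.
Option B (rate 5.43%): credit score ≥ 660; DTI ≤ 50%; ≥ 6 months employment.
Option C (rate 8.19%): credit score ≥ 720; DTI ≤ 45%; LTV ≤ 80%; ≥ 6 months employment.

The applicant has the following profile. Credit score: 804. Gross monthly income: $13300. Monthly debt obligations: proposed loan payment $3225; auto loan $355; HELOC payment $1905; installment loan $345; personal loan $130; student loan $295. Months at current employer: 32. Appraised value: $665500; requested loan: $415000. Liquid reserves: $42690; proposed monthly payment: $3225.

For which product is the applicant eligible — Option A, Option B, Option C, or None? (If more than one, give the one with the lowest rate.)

Total debts = (3,225 + 355 + 1,905 + 345 + 130 + 295) = 6,255; DTI = 6,255/13,300 = 47%.
LTV = 415,000/665,500 = 62.4%.
Reserves = 42,690/3,225 = 13.2 months.
Option A: score 804 ≥ 700; DTI 47% > 45%; reserves 13.2 ≥ 9 mo → does not qualify.
Option B: score 804 ≥ 660; DTI 47% ≤ 50%; employment 32 ≥ 6 mo → qualifies.
Option C: score 804 ≥ 720; DTI 47% > 45%; LTV 62.4% ≤ 80%; employment 32 ≥ 6 mo → does not qualify.

Option B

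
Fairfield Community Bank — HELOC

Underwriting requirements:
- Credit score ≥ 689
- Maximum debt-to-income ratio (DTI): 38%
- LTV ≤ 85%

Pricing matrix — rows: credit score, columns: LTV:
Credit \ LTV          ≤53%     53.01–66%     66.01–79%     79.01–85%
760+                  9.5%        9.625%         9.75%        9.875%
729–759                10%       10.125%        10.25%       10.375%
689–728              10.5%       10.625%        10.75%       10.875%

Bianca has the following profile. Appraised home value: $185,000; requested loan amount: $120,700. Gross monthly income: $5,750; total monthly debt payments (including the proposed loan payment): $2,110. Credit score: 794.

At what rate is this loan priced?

9.625%

Credit score 794 ≥ 689; DTI = 2,110/5,750 = 36.7% ≤ 38%
LTV: 120,700 ÷ 185,000 = 65.2%, within 85% cap
Credit 794 → row 760+; LTV 65.2% → column 53.01–66%. Grid cell → 9.625%.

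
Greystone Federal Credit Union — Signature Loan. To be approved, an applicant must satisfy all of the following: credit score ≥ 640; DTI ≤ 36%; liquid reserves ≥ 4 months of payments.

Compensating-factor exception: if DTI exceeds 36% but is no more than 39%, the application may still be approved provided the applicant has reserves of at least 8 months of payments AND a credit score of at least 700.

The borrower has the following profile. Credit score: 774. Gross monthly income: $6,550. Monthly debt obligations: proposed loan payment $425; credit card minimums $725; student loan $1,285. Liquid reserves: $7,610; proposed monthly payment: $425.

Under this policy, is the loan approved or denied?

Credit score 774 ≥ 640 (meets base)
Total debts = (425 + 725 + 1,285) = 2,435. DTI: 2,435 ÷ 6,550 = 37.2%, over the 36% base limit.
Liquid reserves cover 7,610/425 = 17.9 months — ≥ 4 required
37.2% falls in the override range (36%–39%), so the compensating-factor test applies.
Reserves 17.9 ≥ 8 months; credit score 774 ≥ 700.
Both override conditions satisfied; DTI exception granted.

Approved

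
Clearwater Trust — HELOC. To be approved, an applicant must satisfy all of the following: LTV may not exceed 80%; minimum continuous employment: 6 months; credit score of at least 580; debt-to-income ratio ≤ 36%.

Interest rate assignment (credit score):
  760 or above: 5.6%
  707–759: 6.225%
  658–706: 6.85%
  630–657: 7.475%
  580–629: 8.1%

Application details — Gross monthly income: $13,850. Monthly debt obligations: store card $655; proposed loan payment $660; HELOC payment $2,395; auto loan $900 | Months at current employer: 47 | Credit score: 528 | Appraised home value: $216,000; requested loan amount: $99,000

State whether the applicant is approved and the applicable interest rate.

Credit score 528 < 580 (below minimum)
Employment 47 ≥ 6 months
Total monthly debts = (655 + 660 + 2,395 + 900) = 4,610. DTI = 4,610/13,850 = 33.3% ≤ 36%
LTV = 99,000/216,000 = 45.8% ≤ 80%
Not all requirements met → denied.

Denied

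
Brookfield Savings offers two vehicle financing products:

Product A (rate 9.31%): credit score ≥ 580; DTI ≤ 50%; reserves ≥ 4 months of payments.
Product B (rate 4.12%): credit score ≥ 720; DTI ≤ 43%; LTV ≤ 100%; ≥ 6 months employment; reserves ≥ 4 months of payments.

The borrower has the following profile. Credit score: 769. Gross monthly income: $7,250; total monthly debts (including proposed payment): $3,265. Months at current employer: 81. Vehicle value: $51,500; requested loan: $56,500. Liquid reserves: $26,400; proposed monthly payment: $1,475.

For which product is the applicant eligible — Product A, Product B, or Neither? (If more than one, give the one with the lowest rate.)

Product A

DTI = 3,265/7,250 = 45%.
LTV = 56,500/51,500 = 109.7%.
Reserves = 26,400/1,475 = 17.9 months.
Product A: score 769 ≥ 580; DTI 45% ≤ 50%; reserves 17.9 ≥ 4 mo → qualifies.
Product B: score 769 ≥ 720; DTI 45% > 43%; LTV 109.7% > 100%; employment 81 ≥ 6 mo; reserves 17.9 ≥ 4 mo → does not qualify.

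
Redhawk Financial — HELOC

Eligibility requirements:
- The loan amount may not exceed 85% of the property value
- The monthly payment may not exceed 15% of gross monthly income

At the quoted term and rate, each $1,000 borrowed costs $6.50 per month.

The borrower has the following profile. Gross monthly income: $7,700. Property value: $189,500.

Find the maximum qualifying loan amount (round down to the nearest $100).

$161,000

Payment cap: 15% × $7,700 = $1,155/month.
At $6.50 per $1,000, that supports 1,155/6.50 × 1,000 ≈ $177,692 → $177,600.
LTV cap: 85% × $189,500 = $161,075 → $161,000.
Binding constraint: loan-to-value.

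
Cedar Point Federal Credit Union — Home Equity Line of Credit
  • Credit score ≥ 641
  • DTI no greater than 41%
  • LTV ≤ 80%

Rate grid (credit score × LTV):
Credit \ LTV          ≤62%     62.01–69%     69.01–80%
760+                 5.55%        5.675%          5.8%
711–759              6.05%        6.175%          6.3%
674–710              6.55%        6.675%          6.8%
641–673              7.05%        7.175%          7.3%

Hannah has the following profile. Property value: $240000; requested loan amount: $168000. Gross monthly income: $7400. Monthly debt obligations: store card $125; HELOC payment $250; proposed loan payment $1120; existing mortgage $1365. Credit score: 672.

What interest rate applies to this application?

7.3%

Credit score 672 ≥ 641; Total monthly debts = (125 + 250 + 1,120 + 1,365) = 2,860. DTI: 2,860 ÷ 7,400 = 38.6%, within the 41% cap
LTV: 168,000 ÷ 240,000 = 70%, within 80% cap
Credit 672 → row 641–673; LTV 70% → column 69.01–80%. Grid cell → 7.3%.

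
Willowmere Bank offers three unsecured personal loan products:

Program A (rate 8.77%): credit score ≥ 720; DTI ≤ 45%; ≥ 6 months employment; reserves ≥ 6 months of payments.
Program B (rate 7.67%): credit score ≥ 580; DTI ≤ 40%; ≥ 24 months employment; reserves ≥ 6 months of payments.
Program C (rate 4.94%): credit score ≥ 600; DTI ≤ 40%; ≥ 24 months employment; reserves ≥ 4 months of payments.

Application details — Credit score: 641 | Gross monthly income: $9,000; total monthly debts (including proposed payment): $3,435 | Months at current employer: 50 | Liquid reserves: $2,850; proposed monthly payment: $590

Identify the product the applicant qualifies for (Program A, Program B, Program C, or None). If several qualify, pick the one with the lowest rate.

Program C

DTI = 3,435/9,000 = 38.2%.
Reserves = 2,850/590 = 4.8 months.
Program A: score 641 < 720; DTI 38.2% ≤ 45%; employment 50 ≥ 6 mo; reserves 4.8 < 6 mo → does not qualify.
Program B: score 641 ≥ 580; DTI 38.2% ≤ 40%; employment 50 ≥ 24 mo; reserves 4.8 < 6 mo → does not qualify.
Program C: score 641 ≥ 600; DTI 38.2% ≤ 40%; employment 50 ≥ 24 mo; reserves 4.8 ≥ 4 mo → qualifies.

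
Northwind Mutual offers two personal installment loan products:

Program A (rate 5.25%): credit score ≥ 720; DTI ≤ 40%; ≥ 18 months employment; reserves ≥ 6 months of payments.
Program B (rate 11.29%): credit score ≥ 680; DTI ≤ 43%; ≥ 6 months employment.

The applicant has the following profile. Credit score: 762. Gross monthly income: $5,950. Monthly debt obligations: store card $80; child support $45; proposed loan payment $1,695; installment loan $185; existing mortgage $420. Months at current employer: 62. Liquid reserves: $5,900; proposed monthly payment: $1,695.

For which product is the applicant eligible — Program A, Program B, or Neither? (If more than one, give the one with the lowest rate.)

Program B

Total debts = (80 + 45 + 1,695 + 185 + 420) = 2,425; DTI = 2,425/5,950 = 40.8%.
Reserves = 5,900/1,695 = 3.5 months.
Program A: score 762 ≥ 720; DTI 40.8% > 40%; employment 62 ≥ 18 mo; reserves 3.5 < 6 mo → does not qualify.
Program B: score 762 ≥ 680; DTI 40.8% ≤ 43%; employment 62 ≥ 6 mo → qualifies.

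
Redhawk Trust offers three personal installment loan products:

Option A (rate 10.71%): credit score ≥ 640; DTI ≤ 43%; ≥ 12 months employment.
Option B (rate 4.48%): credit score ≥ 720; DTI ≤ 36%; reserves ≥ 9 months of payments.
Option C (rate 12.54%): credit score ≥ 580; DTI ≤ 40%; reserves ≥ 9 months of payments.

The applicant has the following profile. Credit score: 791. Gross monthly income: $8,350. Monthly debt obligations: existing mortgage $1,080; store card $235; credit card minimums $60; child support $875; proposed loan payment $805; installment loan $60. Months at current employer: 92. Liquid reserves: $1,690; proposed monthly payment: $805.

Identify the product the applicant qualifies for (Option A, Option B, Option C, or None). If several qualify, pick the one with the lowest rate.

Total debts = (1,080 + 235 + 60 + 875 + 805 + 60) = 3,115; DTI = 3,115/8,350 = 37.3%.
Reserves = 1,690/805 = 2.1 months.
Option A: score 791 ≥ 640; DTI 37.3% ≤ 43%; employment 92 ≥ 12 mo → qualifies.
Option B: score 791 ≥ 720; DTI 37.3% > 36%; reserves 2.1 < 9 mo → does not qualify.
Option C: score 791 ≥ 580; DTI 37.3% ≤ 40%; reserves 2.1 < 9 mo → does not qualify.

Option A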